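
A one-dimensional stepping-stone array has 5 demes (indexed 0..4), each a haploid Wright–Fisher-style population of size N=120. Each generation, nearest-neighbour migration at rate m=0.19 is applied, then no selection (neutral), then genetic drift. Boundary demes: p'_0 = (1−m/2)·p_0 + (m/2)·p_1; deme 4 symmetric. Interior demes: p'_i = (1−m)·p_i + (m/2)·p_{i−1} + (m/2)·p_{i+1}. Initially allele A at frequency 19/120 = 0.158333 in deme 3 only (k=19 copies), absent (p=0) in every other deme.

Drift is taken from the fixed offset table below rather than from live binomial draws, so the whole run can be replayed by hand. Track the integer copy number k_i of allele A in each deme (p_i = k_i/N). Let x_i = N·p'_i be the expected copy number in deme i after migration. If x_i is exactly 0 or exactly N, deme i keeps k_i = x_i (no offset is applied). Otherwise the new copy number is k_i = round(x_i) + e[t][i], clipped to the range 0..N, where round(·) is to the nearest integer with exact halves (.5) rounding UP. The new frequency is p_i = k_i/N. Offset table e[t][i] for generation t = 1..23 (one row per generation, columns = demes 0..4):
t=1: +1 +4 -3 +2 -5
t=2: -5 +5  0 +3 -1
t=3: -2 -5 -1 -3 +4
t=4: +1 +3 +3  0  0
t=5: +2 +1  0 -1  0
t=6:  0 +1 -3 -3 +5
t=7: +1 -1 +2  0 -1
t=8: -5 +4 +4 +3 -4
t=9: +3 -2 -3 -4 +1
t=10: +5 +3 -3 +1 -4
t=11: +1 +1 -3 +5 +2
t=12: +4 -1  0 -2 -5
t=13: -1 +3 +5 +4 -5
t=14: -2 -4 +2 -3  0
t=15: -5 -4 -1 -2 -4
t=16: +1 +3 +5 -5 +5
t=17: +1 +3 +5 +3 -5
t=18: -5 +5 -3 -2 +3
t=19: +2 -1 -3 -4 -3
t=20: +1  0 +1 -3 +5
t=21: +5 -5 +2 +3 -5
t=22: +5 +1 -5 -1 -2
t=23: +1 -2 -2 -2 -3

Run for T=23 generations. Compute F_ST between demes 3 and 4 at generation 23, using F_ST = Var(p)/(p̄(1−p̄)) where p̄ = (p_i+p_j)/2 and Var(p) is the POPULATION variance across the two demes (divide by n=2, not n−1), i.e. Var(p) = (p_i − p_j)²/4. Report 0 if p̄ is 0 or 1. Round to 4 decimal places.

t=0: k=[0 0 0 19 0]
t=1: x=[0.0000 0.0000 1.8050 15.3900 1.8050] k=[0 0 0 17 0]
t=2: x=[0.0000 0.0000 1.6150 13.7700 1.6150] k=[0 0 2 17 1]
t=3: x=[0.0000 0.1900 3.2350 14.0550 2.5200] k=[0 0 2 11 7]
t=4: x=[0.0000 0.1900 2.6650 9.7650 7.3800] k=[0 3 6 10 7]
t=5: x=[0.2850 3.0000 6.0950 9.3350 7.2850] k=[2 4 6 8 7]
t=6: x=[2.1900 4.0000 6.0000 7.7150 7.0950] k=[2 5 3 5 12]
t=7: x=[2.2850 4.5250 3.3800 5.4750 11.3350] k=[3 4 5 5 10]
t=8: x=[3.0950 4.0000 4.9050 5.4750 9.5250] k=[0 8 9 8 6]
t=9: x=[0.7600 7.3350 8.8100 7.9050 6.1900] k=[4 5 6 4 7]
t=10: x=[4.0950 5.0000 5.7150 4.4750 6.7150] k=[9 8 3 5 3]
t=11: x=[8.9050 7.6200 3.6650 4.6200 3.1900] k=[10 9 1 10 5]
t=12: x=[9.9050 8.3350 2.6150 8.6700 5.4750] k=[14 7 3 7 0]
t=13: x=[13.3350 7.2850 3.7600 5.9550 0.6650] k=[12 10 9 10 0]
t=14: x=[11.8100 10.0950 9.1900 8.9550 0.9500] k=[10 6 11 6 1]
t=15: x=[9.6200 6.8550 10.0500 6.0000 1.4750] k=[5 3 9 4 0]
t=16: x=[4.8100 3.7600 7.9550 4.0950 0.3800] k=[6 7 13 0 5]
t=17: x=[6.0950 7.4750 11.1950 1.7100 4.5250] k=[7 10 16 5 0]
t=18: x=[7.2850 10.2850 14.3850 5.5700 0.4750] k=[2 15 11 4 3]
t=19: x=[3.2350 13.3850 10.7150 4.5700 3.0950] k=[5 12 8 1 0]
t=20: x=[5.6650 10.9550 7.7150 1.5700 0.0950] k=[7 11 9 0 5]
t=21: x=[7.3800 10.4300 8.3350 1.3300 4.5250] k=[12 5 10 4 0]
t=22: x=[11.3350 6.1400 8.9550 4.1900 0.3800] k=[16 7 4 3 0]
t=23: x=[15.1450 7.5700 4.1900 2.8100 0.2850] k=[16 6 2 1 0]

0.0042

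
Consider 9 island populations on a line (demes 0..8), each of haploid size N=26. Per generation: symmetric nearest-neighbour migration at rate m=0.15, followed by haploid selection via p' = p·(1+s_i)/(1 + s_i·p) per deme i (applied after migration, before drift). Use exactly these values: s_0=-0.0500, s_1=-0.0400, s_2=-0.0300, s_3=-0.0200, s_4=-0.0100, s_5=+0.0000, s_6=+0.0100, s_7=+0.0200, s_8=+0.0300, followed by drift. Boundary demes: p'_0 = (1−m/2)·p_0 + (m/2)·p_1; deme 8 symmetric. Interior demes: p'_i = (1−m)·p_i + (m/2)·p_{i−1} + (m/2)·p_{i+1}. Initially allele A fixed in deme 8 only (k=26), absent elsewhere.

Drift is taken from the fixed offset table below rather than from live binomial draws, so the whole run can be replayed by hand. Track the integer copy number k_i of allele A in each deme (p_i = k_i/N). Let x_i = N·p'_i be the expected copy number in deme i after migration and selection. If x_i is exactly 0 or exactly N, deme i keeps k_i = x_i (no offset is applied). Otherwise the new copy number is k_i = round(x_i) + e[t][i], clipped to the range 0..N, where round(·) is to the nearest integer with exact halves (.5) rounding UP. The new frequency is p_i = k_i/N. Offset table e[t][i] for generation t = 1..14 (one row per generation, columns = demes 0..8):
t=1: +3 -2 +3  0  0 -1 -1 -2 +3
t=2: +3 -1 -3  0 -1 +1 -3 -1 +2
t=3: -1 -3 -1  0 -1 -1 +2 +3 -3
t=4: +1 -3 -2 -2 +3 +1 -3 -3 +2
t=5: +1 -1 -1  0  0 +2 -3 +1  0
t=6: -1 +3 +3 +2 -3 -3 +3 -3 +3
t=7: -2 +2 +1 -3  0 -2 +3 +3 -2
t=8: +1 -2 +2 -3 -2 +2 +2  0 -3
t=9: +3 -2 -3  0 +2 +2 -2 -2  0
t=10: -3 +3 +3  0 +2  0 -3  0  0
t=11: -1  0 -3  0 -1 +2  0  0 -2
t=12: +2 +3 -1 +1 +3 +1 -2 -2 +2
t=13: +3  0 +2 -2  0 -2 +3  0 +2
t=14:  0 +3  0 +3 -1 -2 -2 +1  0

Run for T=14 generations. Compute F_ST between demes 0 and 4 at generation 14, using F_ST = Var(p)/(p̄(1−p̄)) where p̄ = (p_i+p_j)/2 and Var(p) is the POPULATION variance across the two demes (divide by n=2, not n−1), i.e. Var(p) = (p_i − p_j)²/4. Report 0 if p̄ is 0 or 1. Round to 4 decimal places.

0.0833

t=0: k=[0 0 0 0 0 0 0 0 26]
t=1: x=[0.0000 0.0000 0.0000 0.0000 0.0000 0.0000 0.0000 1.9860 24.1027] k=[0 0 0 0 0 0 0 0 26]
t=2: x=[0.0000 0.0000 0.0000 0.0000 0.0000 0.0000 0.0000 1.9860 24.1027] k=[0 0 0 0 0 0 0 1 26]
t=3: x=[0.0000 0.0000 0.0000 0.0000 0.0000 0.0000 0.0757 2.8499 24.1758] k=[0 0 0 0 0 0 2 6 21]
t=4: x=[0.0000 0.0000 0.0000 0.0000 0.0000 0.1500 2.1697 6.9251 20.0123] k=[0 0 0 0 0 1 0 4 22]
t=5: x=[0.0000 0.0000 0.0000 0.0000 0.0743 0.8500 0.3787 5.1311 20.7745] k=[0 0 0 0 0 3 0 6 21]
t=6: x=[0.0000 0.0000 0.0000 0.0000 0.2228 2.5500 0.6816 6.7737 20.0123] k=[0 0 0 0 0 0 4 4 23]
t=7: x=[0.0000 0.0000 0.0000 0.0000 0.0000 0.3000 3.7317 5.5105 21.6825] k=[0 0 0 0 0 0 7 9 20]
t=8: x=[0.0000 0.0000 0.0000 0.0000 0.0000 0.5250 6.6742 9.7956 19.3227] k=[0 0 0 0 0 3 9 10 16]
t=9: x=[0.0000 0.0000 0.0000 0.0000 0.2228 3.2250 8.6824 10.4987 15.7342] k=[0 0 0 0 2 5 7 8 16]
t=10: x=[0.0000 0.0000 0.0000 0.1470 2.0559 4.9250 6.9757 8.6388 15.5851] k=[0 0 0 0 4 5 4 9 16]
t=11: x=[0.0000 0.0000 0.0000 0.2941 3.7427 4.8500 4.4868 9.2678 15.6596] k=[0 0 0 0 3 7 4 9 14]
t=12: x=[0.0000 0.0000 0.0000 0.2205 3.0479 6.4750 4.6378 9.1169 13.8165] k=[0 0 0 1 6 7 3 7 16]
t=13: x=[0.0000 0.0000 0.0728 1.2753 5.6554 6.6250 3.6310 7.4801 15.5105] k=[0 0 2 0 6 5 7 7 18]
t=14: x=[0.0000 0.1440 1.6522 0.5883 5.4317 5.2250 6.9003 7.9337 17.3465] k=[0 3 2 4 4 3 5 9 17]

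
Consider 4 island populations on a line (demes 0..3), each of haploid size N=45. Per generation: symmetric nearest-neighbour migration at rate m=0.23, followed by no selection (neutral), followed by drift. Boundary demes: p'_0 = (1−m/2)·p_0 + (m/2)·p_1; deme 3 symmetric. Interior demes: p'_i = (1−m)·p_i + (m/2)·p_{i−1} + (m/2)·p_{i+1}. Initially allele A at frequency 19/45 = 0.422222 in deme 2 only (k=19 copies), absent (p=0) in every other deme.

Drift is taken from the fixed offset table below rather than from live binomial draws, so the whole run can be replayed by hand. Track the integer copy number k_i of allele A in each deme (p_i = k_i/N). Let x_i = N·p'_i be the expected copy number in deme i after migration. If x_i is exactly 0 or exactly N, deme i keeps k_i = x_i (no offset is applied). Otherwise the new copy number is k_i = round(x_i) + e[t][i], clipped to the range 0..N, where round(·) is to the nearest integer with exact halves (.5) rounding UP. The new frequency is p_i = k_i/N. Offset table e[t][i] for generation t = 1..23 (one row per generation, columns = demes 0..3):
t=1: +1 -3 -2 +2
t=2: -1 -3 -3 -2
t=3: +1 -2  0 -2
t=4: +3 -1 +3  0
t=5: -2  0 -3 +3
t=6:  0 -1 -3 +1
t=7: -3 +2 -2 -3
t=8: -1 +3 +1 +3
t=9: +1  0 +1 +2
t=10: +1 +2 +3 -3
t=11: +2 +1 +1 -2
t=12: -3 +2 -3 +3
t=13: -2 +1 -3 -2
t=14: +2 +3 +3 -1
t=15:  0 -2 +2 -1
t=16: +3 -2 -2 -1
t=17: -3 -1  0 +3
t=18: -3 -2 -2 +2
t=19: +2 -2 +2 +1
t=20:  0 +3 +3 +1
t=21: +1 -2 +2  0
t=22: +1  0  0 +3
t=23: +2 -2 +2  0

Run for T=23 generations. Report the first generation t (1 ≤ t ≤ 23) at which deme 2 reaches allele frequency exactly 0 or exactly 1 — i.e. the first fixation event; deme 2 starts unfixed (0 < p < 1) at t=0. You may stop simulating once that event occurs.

t=0: k=[0 0 19 0]
t=1: x=[0.0000 2.1850 14.6300 2.1850] k=[0 0 13 4]
t=2: x=[0.0000 1.4950 10.4700 5.0350] k=[0 0 7 3]
t=3: x=[0.0000 0.8050 5.7350 3.4600] k=[0 0 6 1]
t=4: x=[0.0000 0.6900 4.7350 1.5750] k=[0 0 8 2]
t=5: x=[0.0000 0.9200 6.3900 2.6900] k=[0 1 3 6]
t=6: x=[0.1150 1.1150 3.1150 5.6550] k=[0 0 0 7]

6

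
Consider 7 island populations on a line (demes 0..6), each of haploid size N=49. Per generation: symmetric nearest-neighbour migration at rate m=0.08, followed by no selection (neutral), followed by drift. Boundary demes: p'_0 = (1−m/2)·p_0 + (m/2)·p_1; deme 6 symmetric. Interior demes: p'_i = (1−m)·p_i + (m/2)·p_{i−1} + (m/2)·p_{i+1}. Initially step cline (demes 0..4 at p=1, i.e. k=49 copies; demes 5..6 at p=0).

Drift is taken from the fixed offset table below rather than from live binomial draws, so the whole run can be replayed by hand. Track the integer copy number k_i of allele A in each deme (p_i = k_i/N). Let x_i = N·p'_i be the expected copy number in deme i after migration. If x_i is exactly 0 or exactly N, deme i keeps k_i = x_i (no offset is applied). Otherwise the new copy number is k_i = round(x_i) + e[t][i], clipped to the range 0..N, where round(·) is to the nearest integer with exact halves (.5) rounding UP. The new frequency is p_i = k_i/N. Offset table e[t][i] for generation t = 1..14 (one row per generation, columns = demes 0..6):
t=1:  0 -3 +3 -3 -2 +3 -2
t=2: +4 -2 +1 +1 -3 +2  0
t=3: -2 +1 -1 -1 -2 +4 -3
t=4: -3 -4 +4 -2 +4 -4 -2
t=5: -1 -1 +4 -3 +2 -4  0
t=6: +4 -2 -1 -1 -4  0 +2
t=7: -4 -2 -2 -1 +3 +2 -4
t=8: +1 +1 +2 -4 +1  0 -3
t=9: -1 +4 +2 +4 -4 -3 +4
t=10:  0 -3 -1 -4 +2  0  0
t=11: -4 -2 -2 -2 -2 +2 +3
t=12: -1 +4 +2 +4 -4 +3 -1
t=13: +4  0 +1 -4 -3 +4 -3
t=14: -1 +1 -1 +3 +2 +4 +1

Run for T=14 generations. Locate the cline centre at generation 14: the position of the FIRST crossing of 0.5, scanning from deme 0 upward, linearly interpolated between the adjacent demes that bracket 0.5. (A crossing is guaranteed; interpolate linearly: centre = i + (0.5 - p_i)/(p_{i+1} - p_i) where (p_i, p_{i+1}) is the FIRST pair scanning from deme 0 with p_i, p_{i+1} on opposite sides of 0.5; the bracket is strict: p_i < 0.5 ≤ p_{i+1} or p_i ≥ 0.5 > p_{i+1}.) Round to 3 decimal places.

t=0: k=[49 49 49 49 49 0 0]
t=1: x=[49.0000 49.0000 49.0000 49.0000 47.0400 1.9600 0.0000] k=[49 49 49 49 45 5 0]
t=2: x=[49.0000 49.0000 49.0000 48.8400 43.5600 6.4000 0.2000] k=[49 49 49 49 41 8 0]
t=3: x=[49.0000 49.0000 49.0000 48.6800 40.0000 9.0000 0.3200] k=[49 49 49 48 38 13 0]
t=4: x=[49.0000 49.0000 48.9600 47.6400 37.4000 13.4800 0.5200] k=[49 49 49 46 41 9 0]
t=5: x=[49.0000 49.0000 48.8800 45.9200 39.9200 9.9200 0.3600] k=[49 49 49 43 42 6 0]
t=6: x=[49.0000 49.0000 48.7600 43.2000 40.6000 7.2000 0.2400] k=[49 49 48 42 37 7 2]
t=7: x=[49.0000 48.9600 47.8000 42.0400 36.0000 8.0000 2.2000] k=[49 47 46 41 39 10 0]
t=8: x=[48.9200 47.0400 45.8400 41.1200 37.9200 10.7600 0.4000] k=[49 48 48 37 39 11 0]
t=9: x=[48.9600 48.0400 47.5600 37.5200 37.8000 11.6800 0.4400] k=[48 49 49 42 34 9 4]
t=10: x=[48.0400 48.9600 48.7200 41.9600 33.3200 9.8000 4.2000] k=[48 46 48 38 35 10 4]
t=11: x=[47.9200 46.1600 47.5200 38.2800 34.1200 10.7600 4.2400] k=[44 44 46 36 32 13 7]
t=12: x=[44.0000 44.0800 45.5200 36.2400 31.4000 13.5200 7.2400] k=[43 48 48 40 27 17 6]
t=13: x=[43.2000 47.8000 47.6800 39.8000 27.1200 16.9600 6.4400] k=[47 48 49 36 24 21 3]
t=14: x=[47.0400 48.0000 48.4400 36.0400 24.3600 20.4000 3.7200] k=[46 49 47 39 26 24 5]

4.750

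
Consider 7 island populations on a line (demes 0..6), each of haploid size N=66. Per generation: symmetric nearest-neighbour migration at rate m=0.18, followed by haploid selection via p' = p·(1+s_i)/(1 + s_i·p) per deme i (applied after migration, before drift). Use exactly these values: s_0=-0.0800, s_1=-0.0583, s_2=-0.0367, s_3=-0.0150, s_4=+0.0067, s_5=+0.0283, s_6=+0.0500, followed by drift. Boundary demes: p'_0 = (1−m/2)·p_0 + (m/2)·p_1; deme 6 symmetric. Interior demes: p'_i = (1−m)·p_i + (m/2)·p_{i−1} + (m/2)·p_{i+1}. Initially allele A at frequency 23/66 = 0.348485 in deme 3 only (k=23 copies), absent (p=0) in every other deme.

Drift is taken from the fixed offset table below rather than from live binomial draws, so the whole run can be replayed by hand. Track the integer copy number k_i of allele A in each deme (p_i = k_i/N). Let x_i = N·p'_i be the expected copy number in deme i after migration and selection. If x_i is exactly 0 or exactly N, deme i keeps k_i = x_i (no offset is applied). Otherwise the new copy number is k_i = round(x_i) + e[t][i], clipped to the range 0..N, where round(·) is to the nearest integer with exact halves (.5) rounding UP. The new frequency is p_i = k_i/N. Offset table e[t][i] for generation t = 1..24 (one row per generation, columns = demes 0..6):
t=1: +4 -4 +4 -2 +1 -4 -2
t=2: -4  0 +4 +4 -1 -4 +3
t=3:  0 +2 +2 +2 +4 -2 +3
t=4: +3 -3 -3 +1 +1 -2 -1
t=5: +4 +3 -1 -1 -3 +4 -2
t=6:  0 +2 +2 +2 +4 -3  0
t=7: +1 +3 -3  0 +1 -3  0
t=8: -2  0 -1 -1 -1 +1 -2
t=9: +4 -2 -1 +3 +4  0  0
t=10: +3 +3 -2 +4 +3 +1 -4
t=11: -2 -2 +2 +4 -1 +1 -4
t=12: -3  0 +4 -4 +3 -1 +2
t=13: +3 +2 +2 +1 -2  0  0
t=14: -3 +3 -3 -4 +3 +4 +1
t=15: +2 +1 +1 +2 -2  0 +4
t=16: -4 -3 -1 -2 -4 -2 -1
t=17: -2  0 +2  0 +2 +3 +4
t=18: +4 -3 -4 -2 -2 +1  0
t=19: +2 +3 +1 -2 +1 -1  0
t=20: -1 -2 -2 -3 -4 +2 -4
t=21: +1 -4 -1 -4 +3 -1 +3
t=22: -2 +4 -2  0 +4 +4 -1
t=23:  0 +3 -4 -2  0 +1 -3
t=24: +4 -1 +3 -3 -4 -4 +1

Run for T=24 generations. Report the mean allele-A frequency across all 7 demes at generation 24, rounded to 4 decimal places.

0.1039

t=0: k=[0 0 0 23 0 0 0]
t=1: x=[0.0000 0.0000 1.9963 18.6571 2.0834 0.0000 0.0000] k=[0 0 6 17 3 0 0]
t=2: x=[0.0000 0.5088 6.2356 14.5776 4.0151 0.2776 0.0000] k=[0 1 10 19 3 0 0]
t=3: x=[0.0828 1.6222 9.6869 16.5618 4.1962 0.2776 0.0000] k=[0 4 12 19 8 0 0]
t=4: x=[0.3313 4.1217 11.5494 17.1872 8.3184 0.7401 0.0000] k=[3 1 9 18 9 0 0]
t=5: x=[2.6033 1.7922 8.8009 16.1946 9.0520 0.8326 0.0000] k=[7 5 8 15 6 5 0]
t=6: x=[6.3267 5.1571 8.0908 13.3979 6.7604 4.7618 0.4723] k=[6 7 10 15 11 2 0]
t=7: x=[5.6445 6.8046 9.8622 14.0224 10.6093 2.7014 0.1890] k=[7 10 7 14 12 0 0]
t=8: x=[6.7479 8.9836 7.6436 13.0312 11.1618 1.1100 0.0000] k=[5 9 7 12 10 2 0]
t=9: x=[4.9634 8.0268 7.3813 11.2285 9.5142 2.6090 0.1890] k=[9 6 6 14 14 3 0]
t=10: x=[8.1175 5.9373 6.4977 13.1204 13.0799 3.8192 0.2834] k=[11 9 4 17 16 5 0]
t=11: x=[10.0867 8.2849 5.4307 15.5596 15.1779 5.6833 0.4723] k=[8 6 7 20 14 7 0]
t=12: x=[7.2632 5.9373 7.8186 18.0909 13.9835 7.1766 0.6612] k=[4 6 12 14 17 6 3]
t=13: x=[3.8652 6.0230 11.2859 13.9232 15.8202 6.8903 3.4250] k=[7 8 13 15 14 7 3]
t=14: x=[6.5793 7.9312 12.3502 14.5578 13.5317 7.4525 3.5190] k=[4 11 9 11 17 11 5]
t=15: x=[4.2836 9.6831 9.0637 11.2186 16.0008 11.2582 5.7927] k=[6 11 10 13 14 11 10]
t=16: x=[5.9808 9.9420 10.0376 12.6646 13.7124 11.4415 10.5141] k=[2 7 9 11 10 9 10]
t=17: x=[2.2607 6.3755 8.7133 10.5949 10.0568 9.4028 10.3280] k=[0 6 11 11 12 12 14]
t=18: x=[0.4971 5.5947 10.2228 10.9513 11.9753 12.4596 14.3606] k=[4 3 6 9 10 13 14]
t=19: x=[3.6143 3.1735 5.7991 8.7051 10.2376 13.1107 14.4532] k=[6 6 7 7 11 12 14]
t=20: x=[5.5604 5.7660 6.6821 7.2617 10.7901 12.3680 14.3606] k=[5 4 5 4 7 14 10]
t=21: x=[4.5442 3.9509 4.6556 4.2989 7.4038 13.3040 10.7933] k=[6 0 4 0 10 12 14]
t=22: x=[5.0567 0.8482 3.1654 1.2415 9.3334 12.2764 14.3606] k=[3 5 1 1 13 16 13]
t=23: x=[2.9369 4.2166 1.3111 2.0498 12.2565 15.7928 13.7948] k=[3 7 0 0 12 17 11]
t=24: x=[3.1038 5.6898 0.6071 1.0641 11.4330 16.3508 12.0120] k=[7 5 4 0 7 12 13]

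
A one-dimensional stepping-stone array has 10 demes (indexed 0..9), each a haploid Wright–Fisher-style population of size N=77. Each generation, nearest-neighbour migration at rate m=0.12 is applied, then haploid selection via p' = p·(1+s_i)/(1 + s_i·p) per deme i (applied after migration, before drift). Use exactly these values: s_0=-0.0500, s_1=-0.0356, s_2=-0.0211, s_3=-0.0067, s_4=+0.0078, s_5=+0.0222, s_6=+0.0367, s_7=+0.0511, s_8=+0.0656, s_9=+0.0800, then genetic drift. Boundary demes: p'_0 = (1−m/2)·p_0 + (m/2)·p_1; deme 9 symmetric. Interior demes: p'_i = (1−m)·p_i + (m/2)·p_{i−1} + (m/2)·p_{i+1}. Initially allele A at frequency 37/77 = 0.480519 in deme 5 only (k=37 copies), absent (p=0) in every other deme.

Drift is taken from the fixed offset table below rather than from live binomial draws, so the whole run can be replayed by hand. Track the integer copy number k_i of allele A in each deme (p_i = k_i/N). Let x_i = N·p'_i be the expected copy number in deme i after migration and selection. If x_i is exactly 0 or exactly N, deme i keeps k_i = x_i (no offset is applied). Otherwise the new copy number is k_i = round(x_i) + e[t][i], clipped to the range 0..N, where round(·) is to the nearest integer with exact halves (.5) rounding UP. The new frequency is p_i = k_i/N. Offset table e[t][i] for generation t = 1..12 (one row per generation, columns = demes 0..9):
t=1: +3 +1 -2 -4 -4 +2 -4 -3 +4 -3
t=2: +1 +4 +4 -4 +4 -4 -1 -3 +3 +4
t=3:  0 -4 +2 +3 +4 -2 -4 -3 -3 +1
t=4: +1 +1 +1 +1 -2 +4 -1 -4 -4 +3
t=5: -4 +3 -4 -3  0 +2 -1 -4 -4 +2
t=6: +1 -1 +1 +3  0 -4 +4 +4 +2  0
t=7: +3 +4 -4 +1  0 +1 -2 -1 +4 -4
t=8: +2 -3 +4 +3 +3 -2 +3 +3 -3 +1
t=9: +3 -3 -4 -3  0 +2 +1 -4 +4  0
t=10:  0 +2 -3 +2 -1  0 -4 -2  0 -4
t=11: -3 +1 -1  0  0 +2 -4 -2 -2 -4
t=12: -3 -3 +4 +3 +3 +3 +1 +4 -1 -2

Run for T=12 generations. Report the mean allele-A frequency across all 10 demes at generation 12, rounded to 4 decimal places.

t=0: k=[0 0 0 0 0 37 0 0 0 0]
t=1: x=[0.0000 0.0000 0.0000 0.0000 2.2368 32.9733 2.2990 0.0000 0.0000 0.0000] k=[0 0 0 0 0 35 0 0 0 0]
t=2: x=[0.0000 0.0000 0.0000 0.0000 2.1159 31.2066 2.1749 0.0000 0.0000 0.0000] k=[0 0 0 0 6 27 1 0 0 0]
t=3: x=[0.0000 0.0000 0.0000 0.3576 6.9490 24.5457 2.5887 0.0631 0.0000 0.0000] k=[0 0 0 3 11 23 0 0 0 0]
t=4: x=[0.0000 0.0000 0.1762 3.2788 11.3148 21.2360 1.4297 0.0000 0.0000 0.0000] k=[0 0 1 4 9 25 0 0 0 0]
t=5: x=[0.0000 0.0579 1.0967 4.0939 9.7258 22.8916 1.5539 0.0000 0.0000 0.0000] k=[0 3 0 1 10 25 1 0 0 0]
t=6: x=[0.1710 2.5491 0.2350 1.4703 10.4299 23.0127 2.4646 0.0631 0.0000 0.0000] k=[1 2 1 4 10 19 6 4 0 0]
t=7: x=[1.0077 1.8146 1.2142 4.1535 10.2488 17.9808 6.8826 4.0678 0.2557 0.0000] k=[4 6 0 5 10 19 5 3 4 0]
t=8: x=[3.9245 5.3371 0.6462 4.9687 10.3092 17.9201 5.9138 3.3355 3.9303 0.2591] k=[6 2 5 8 13 16 9 6 1 1]
t=9: x=[5.4925 2.3365 4.9012 8.0713 12.9636 15.6723 9.5371 6.1564 1.3837 1.0789] k=[8 0 1 5 13 18 11 2 5 1]
t=10: x=[7.1791 0.5209 1.1555 5.2073 12.9032 17.5761 11.2211 2.8538 4.8615 1.3375] k=[7 3 0 7 12 18 7 1 5 0]
t=11: x=[6.4503 2.9552 0.5874 6.8380 12.1392 17.2724 7.5417 1.6800 4.7346 0.3239] k=[3 4 0 7 12 19 4 0 3 0]
t=12: x=[2.9128 3.5744 0.6462 6.8380 12.1996 17.9808 4.8203 0.4413 2.8069 0.1944] k=[0 1 5 10 15 21 6 4 2 0]

0.0831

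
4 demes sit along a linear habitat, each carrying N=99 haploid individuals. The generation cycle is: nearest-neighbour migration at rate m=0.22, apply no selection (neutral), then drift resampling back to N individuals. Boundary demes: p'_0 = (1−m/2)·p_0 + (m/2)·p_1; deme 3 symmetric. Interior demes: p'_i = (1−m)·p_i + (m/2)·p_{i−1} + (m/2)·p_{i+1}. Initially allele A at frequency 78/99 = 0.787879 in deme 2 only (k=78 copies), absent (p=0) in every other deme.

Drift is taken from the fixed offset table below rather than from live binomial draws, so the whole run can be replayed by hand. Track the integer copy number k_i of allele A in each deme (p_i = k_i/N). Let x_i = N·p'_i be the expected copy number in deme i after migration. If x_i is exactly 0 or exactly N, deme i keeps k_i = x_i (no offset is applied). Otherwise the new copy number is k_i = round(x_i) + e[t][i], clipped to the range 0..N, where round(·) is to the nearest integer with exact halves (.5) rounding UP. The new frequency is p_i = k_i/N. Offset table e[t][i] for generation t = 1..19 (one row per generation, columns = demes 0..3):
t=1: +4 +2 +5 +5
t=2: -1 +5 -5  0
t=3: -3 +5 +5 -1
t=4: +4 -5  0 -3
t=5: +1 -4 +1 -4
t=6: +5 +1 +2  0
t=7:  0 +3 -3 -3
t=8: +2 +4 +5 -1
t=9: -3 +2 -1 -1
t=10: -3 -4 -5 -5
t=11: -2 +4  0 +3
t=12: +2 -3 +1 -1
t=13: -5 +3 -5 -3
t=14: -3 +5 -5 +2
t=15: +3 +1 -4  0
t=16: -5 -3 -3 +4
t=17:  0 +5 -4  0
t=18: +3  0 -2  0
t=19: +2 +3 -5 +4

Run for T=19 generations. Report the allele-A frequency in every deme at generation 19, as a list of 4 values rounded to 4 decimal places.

[0.2020, 0.2222, 0.0707, 0.2222]

t=0: k=[0 0 78 0]
t=1: x=[0.0000 8.5800 60.8400 8.5800] k=[0 11 66 14]
t=2: x=[1.2100 15.8400 54.2300 19.7200] k=[0 21 49 20]
t=3: x=[2.3100 21.7700 42.7300 23.1900] k=[0 27 48 22]
t=4: x=[2.9700 26.3400 42.8300 24.8600] k=[7 21 43 22]
t=5: x=[8.5400 21.8800 38.2700 24.3100] k=[10 18 39 20]
t=6: x=[10.8800 19.4300 34.6000 22.0900] k=[16 20 37 22]
t=7: x=[16.4400 21.4300 33.4800 23.6500] k=[16 24 30 21]
t=8: x=[16.8800 23.7800 28.3500 21.9900] k=[19 28 33 21]
t=9: x=[19.9900 27.5600 31.1300 22.3200] k=[17 30 30 21]
t=10: x=[18.4300 28.5700 29.0100 21.9900] k=[15 25 24 17]
t=11: x=[16.1000 23.7900 23.3400 17.7700] k=[14 28 23 21]
t=12: x=[15.5400 25.9100 23.3300 21.2200] k=[18 23 24 20]
t=13: x=[18.5500 22.5600 23.4500 20.4400] k=[14 26 18 17]
t=14: x=[15.3200 23.8000 18.7700 17.1100] k=[12 29 14 19]
t=15: x=[13.8700 25.4800 16.2000 18.4500] k=[17 26 12 18]
t=16: x=[17.9900 23.4700 14.2000 17.3400] k=[13 20 11 21]
t=17: x=[13.7700 18.2400 13.0900 19.9000] k=[14 23 9 20]
t=18: x=[14.9900 20.4700 11.7500 18.7900] k=[18 20 10 19]
t=19: x=[18.2200 18.6800 12.0900 18.0100] k=[20 22 7 22]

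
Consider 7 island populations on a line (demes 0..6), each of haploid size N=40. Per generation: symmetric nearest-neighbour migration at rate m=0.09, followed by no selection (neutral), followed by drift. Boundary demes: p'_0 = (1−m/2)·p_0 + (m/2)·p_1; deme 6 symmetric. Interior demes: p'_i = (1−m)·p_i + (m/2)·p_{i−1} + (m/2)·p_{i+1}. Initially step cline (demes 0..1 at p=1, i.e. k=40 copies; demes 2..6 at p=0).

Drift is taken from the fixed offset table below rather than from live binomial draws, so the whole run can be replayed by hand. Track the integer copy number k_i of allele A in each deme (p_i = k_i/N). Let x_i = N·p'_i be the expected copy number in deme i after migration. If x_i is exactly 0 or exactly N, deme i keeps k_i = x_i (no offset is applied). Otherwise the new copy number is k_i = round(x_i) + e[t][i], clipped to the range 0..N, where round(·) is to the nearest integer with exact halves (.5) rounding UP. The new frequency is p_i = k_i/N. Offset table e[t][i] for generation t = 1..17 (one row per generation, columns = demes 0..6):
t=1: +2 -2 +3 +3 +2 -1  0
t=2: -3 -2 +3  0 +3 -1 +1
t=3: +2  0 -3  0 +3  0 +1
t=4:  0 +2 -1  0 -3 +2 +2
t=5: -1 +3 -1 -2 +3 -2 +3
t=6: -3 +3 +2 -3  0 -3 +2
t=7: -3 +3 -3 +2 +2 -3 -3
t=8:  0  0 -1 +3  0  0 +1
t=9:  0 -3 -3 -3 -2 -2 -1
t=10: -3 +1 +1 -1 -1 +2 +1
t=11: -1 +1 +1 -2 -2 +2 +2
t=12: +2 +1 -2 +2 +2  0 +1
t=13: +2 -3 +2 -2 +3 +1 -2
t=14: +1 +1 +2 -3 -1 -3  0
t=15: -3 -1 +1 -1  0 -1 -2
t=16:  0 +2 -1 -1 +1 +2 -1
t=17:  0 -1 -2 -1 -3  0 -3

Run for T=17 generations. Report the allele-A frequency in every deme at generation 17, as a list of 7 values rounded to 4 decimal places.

t=0: k=[40 40 0 0 0 0 0]
t=1: x=[40.0000 38.2000 1.8000 0.0000 0.0000 0.0000 0.0000] k=[40 36 5 0 0 0 0]
t=2: x=[39.8200 34.7850 6.1700 0.2250 0.0000 0.0000 0.0000] k=[37 33 9 0 0 0 0]
t=3: x=[36.8200 32.1000 9.6750 0.4050 0.0000 0.0000 0.0000] k=[39 32 7 0 0 0 0]
t=4: x=[38.6850 31.1900 7.8100 0.3150 0.0000 0.0000 0.0000] k=[39 33 7 0 0 0 0]
t=5: x=[38.7300 32.1000 7.8550 0.3150 0.0000 0.0000 0.0000] k=[38 35 7 0 0 0 0]
t=6: x=[37.8650 33.8750 7.9450 0.3150 0.0000 0.0000 0.0000] k=[35 37 10 0 0 0 0]
t=7: x=[35.0900 35.6950 10.7650 0.4500 0.0000 0.0000 0.0000] k=[32 39 8 2 0 0 0]
t=8: x=[32.3150 37.2900 9.1250 2.1800 0.0900 0.0000 0.0000] k=[32 37 8 5 0 0 0]
t=9: x=[32.2250 35.4700 9.1700 4.9100 0.2250 0.0000 0.0000] k=[32 32 6 2 0 0 0]
t=10: x=[32.0000 30.8300 6.9900 2.0900 0.0900 0.0000 0.0000] k=[29 32 8 1 0 0 0]
t=11: x=[29.1350 30.7850 8.7650 1.2700 0.0450 0.0000 0.0000] k=[28 32 10 0 0 0 0]
t=12: x=[28.1800 30.8300 10.5400 0.4500 0.0000 0.0000 0.0000] k=[30 32 9 2 0 0 0]
t=13: x=[30.0900 30.8750 9.7200 2.2250 0.0900 0.0000 0.0000] k=[32 28 12 0 3 0 0]
t=14: x=[31.8200 27.4600 12.1800 0.6750 2.7300 0.1350 0.0000] k=[33 28 14 0 2 0 0]
t=15: x=[32.7750 27.5950 14.0000 0.7200 1.8200 0.0900 0.0000] k=[30 27 15 0 2 0 0]
t=16: x=[29.8650 26.5950 14.8650 0.7650 1.8200 0.0900 0.0000] k=[30 29 14 0 3 2 0]
t=17: x=[29.9550 28.3700 14.0450 0.7650 2.8200 1.9550 0.0900] k=[30 27 12 0 0 2 0]

[0.7500, 0.6750, 0.3000, 0.0000, 0.0000, 0.0500, 0.0000]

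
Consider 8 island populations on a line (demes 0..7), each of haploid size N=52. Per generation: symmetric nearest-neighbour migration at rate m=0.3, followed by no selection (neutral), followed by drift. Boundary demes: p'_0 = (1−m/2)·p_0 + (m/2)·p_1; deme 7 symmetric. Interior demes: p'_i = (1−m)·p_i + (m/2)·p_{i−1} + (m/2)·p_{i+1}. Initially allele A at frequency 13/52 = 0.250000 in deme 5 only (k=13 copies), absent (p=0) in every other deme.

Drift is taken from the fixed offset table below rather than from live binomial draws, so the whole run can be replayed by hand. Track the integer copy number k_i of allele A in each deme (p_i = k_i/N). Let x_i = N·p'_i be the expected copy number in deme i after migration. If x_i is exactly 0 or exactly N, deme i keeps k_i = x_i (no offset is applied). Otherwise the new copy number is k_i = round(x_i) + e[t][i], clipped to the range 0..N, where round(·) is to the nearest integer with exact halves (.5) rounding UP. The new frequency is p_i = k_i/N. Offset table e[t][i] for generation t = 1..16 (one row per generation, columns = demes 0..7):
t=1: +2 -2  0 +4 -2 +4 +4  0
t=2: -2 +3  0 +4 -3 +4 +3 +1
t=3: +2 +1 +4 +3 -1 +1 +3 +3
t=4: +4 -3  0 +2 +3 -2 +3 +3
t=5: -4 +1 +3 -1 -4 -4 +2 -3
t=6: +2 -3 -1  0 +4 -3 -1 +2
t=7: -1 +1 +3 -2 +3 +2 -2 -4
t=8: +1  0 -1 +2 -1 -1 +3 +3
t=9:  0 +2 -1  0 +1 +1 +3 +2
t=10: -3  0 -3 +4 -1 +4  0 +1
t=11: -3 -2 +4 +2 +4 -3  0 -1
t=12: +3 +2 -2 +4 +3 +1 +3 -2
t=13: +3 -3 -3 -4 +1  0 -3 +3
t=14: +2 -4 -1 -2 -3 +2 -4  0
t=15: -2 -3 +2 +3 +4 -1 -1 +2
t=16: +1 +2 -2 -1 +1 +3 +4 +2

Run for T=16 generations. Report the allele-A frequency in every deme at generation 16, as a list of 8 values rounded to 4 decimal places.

[0.0577, 0.0577, 0.0385, 0.1538, 0.2692, 0.2885, 0.2692, 0.3077]

t=0: k=[0 0 0 0 0 13 0 0]
t=1: x=[0.0000 0.0000 0.0000 0.0000 1.9500 9.1000 1.9500 0.0000] k=[0 0 0 0 0 13 6 0]
t=2: x=[0.0000 0.0000 0.0000 0.0000 1.9500 10.0000 6.1500 0.9000] k=[0 0 0 0 0 14 9 2]
t=3: x=[0.0000 0.0000 0.0000 0.0000 2.1000 11.1500 8.7000 3.0500] k=[0 0 0 0 1 12 12 6]
t=4: x=[0.0000 0.0000 0.0000 0.1500 2.5000 10.3500 11.1000 6.9000] k=[0 0 0 2 6 8 14 10]
t=5: x=[0.0000 0.0000 0.3000 2.3000 5.7000 8.6000 12.5000 10.6000] k=[0 0 3 1 2 5 15 8]
t=6: x=[0.0000 0.4500 2.2500 1.4500 2.3000 6.0500 12.4500 9.0500] k=[0 0 1 1 6 3 11 11]
t=7: x=[0.0000 0.1500 0.8500 1.7500 4.8000 4.6500 9.8000 11.0000] k=[0 1 4 0 8 7 8 7]
t=8: x=[0.1500 1.3000 2.9500 1.8000 6.6500 7.3000 7.7000 7.1500] k=[1 1 2 4 6 6 11 10]
t=9: x=[1.0000 1.1500 2.1500 4.0000 5.7000 6.7500 10.1000 10.1500] k=[1 3 1 4 7 8 13 12]
t=10: x=[1.3000 2.4000 1.7500 4.0000 6.7000 8.6000 12.1000 12.1500] k=[0 2 0 8 6 13 12 13]
t=11: x=[0.3000 1.4000 1.5000 6.5000 7.3500 11.8000 12.3000 12.8500] k=[0 0 6 9 11 9 12 12]
t=12: x=[0.0000 0.9000 5.5500 8.8500 10.4000 9.7500 11.5500 12.0000] k=[0 3 4 13 13 11 15 10]
t=13: x=[0.4500 2.7000 5.2000 11.6500 12.7000 11.9000 13.6500 10.7500] k=[3 0 2 8 14 12 11 14]
t=14: x=[2.5500 0.7500 2.6000 8.0000 12.8000 12.1500 11.6000 13.5500] k=[5 0 2 6 10 14 8 14]
t=15: x=[4.2500 1.0500 2.3000 6.0000 10.0000 12.5000 9.8000 13.1000] k=[2 0 4 9 14 12 9 15]
t=16: x=[1.7000 0.9000 4.1500 9.0000 12.9500 11.8500 10.3500 14.1000] k=[3 3 2 8 14 15 14 16]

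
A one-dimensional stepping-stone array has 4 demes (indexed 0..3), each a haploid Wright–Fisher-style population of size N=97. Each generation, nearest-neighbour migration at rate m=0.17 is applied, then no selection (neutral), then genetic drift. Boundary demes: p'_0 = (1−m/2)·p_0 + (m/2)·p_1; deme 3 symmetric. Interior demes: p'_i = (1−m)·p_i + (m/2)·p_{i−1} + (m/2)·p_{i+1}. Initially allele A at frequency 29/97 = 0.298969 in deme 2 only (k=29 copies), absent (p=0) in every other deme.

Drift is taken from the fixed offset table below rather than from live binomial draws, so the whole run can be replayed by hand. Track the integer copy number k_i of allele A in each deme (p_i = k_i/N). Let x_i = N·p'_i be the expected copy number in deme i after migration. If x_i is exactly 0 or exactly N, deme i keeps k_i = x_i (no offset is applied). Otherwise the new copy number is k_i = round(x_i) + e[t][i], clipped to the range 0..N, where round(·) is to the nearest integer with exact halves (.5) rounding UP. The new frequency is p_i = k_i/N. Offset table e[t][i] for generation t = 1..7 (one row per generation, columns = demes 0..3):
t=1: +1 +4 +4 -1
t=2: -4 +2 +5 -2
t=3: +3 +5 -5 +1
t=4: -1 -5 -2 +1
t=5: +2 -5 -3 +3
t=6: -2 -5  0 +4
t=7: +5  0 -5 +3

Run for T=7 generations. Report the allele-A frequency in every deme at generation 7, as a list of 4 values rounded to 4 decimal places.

t=0: k=[0 0 29 0]
t=1: x=[0.0000 2.4650 24.0700 2.4650] k=[0 6 28 1]
t=2: x=[0.5100 7.3600 23.8350 3.2950] k=[0 9 29 1]
t=3: x=[0.7650 9.9350 24.9200 3.3800] k=[4 15 20 4]
t=4: x=[4.9350 14.4900 18.2150 5.3600] k=[4 9 16 6]
t=5: x=[4.4250 9.1700 14.5550 6.8500] k=[6 4 12 10]
t=6: x=[5.8300 4.8500 11.1500 10.1700] k=[4 0 11 14]
t=7: x=[3.6600 1.2750 10.3200 13.7450] k=[9 1 5 17]

[0.0928, 0.0103, 0.0515, 0.1753]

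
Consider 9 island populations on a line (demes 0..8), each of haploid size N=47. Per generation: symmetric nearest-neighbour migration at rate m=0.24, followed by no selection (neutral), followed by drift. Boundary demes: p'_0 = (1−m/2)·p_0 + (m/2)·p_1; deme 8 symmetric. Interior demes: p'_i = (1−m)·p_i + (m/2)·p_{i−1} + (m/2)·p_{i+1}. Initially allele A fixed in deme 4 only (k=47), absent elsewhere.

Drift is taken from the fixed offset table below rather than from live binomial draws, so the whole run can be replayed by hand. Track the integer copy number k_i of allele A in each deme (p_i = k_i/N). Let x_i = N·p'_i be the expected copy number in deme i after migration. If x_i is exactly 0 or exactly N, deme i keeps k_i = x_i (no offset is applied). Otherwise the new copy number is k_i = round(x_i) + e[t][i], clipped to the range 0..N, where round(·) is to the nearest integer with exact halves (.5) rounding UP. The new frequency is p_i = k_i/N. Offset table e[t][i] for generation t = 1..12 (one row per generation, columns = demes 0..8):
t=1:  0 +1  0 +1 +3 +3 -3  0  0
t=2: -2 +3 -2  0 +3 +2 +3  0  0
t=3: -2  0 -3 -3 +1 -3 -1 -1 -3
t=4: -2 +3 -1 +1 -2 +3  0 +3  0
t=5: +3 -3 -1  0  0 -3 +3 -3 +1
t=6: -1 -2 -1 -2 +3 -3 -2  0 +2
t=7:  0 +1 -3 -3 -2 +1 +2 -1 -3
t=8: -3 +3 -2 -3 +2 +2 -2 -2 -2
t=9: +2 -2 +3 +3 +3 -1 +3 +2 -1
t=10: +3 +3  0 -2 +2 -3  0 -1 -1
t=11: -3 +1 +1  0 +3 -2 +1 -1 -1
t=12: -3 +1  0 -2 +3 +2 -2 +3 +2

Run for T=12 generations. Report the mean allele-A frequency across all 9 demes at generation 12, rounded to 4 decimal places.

t=0: k=[0 0 0 0 47 0 0 0 0]
t=1: x=[0.0000 0.0000 0.0000 5.6400 35.7200 5.6400 0.0000 0.0000 0.0000] k=[0 0 0 7 39 9 0 0 0]
t=2: x=[0.0000 0.0000 0.8400 10.0000 31.5600 11.5200 1.0800 0.0000 0.0000] k=[0 0 0 10 35 14 4 0 0]
t=3: x=[0.0000 0.0000 1.2000 11.8000 29.4800 15.3200 4.7200 0.4800 0.0000] k=[0 0 0 9 30 12 4 0 0]
t=4: x=[0.0000 0.0000 1.0800 10.4400 25.3200 13.2000 4.4800 0.4800 0.0000] k=[0 0 0 11 23 16 4 3 0]
t=5: x=[0.0000 0.0000 1.3200 11.1200 20.7200 15.4000 5.3200 2.7600 0.3600] k=[0 0 0 11 21 12 8 0 1]
t=6: x=[0.0000 0.0000 1.3200 10.8800 18.7200 12.6000 7.5200 1.0800 0.8800] k=[0 0 0 9 22 10 6 1 3]
t=7: x=[0.0000 0.0000 1.0800 9.4800 19.0000 10.9600 5.8800 1.8400 2.7600] k=[0 0 0 6 17 12 8 1 0]
t=8: x=[0.0000 0.0000 0.7200 6.6000 15.0800 12.1200 7.6400 1.7200 0.1200] k=[0 0 0 4 17 14 6 0 0]
t=9: x=[0.0000 0.0000 0.4800 5.0800 15.0800 13.4000 6.2400 0.7200 0.0000] k=[0 0 3 8 18 12 9 3 0]
t=10: x=[0.0000 0.3600 3.2400 8.6000 16.0800 12.3600 8.6400 3.3600 0.3600] k=[0 3 3 7 18 9 9 2 0]
t=11: x=[0.3600 2.6400 3.4800 7.8400 15.6000 10.0800 8.1600 2.6000 0.2400] k=[0 4 4 8 19 8 9 2 0]
t=12: x=[0.4800 3.5200 4.4800 8.8400 16.3600 9.4400 8.0400 2.6000 0.2400] k=[0 5 4 7 19 11 6 6 2]

0.1418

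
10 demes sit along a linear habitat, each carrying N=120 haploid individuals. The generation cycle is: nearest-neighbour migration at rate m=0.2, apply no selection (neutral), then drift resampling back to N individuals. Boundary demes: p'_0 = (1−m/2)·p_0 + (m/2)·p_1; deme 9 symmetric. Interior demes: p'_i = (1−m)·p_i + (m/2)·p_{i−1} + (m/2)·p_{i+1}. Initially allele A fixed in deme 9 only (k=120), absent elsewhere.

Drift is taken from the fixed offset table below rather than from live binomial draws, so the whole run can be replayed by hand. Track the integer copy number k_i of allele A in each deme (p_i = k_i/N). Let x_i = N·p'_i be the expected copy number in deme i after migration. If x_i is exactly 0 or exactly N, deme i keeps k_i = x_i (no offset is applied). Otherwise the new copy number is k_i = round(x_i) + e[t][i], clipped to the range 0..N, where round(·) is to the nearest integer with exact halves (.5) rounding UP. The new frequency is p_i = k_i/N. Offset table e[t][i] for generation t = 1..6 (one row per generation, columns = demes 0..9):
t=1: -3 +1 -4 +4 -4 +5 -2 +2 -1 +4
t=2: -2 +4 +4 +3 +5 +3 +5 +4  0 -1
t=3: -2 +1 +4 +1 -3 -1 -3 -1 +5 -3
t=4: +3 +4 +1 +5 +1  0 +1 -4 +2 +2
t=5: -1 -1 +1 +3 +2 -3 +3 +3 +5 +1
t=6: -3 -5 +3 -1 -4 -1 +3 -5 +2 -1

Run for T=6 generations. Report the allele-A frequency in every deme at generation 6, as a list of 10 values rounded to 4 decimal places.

[0.0000, 0.0000, 0.0000, 0.0000, 0.0000, 0.0000, 0.0667, 0.0583, 0.3833, 0.6417]

t=0: k=[0 0 0 0 0 0 0 0 0 120]
t=1: x=[0.0000 0.0000 0.0000 0.0000 0.0000 0.0000 0.0000 0.0000 12.0000 108.0000] k=[0 0 0 0 0 0 0 0 11 112]
t=2: x=[0.0000 0.0000 0.0000 0.0000 0.0000 0.0000 0.0000 1.1000 20.0000 101.9000] k=[0 0 0 0 0 0 0 5 20 101]
t=3: x=[0.0000 0.0000 0.0000 0.0000 0.0000 0.0000 0.5000 6.0000 26.6000 92.9000] k=[0 0 0 0 0 0 0 5 32 90]
t=4: x=[0.0000 0.0000 0.0000 0.0000 0.0000 0.0000 0.5000 7.2000 35.1000 84.2000] k=[0 0 0 0 0 0 2 3 37 86]
t=5: x=[0.0000 0.0000 0.0000 0.0000 0.0000 0.2000 1.9000 6.3000 38.5000 81.1000] k=[0 0 0 0 0 0 5 9 44 82]
t=6: x=[0.0000 0.0000 0.0000 0.0000 0.0000 0.5000 4.9000 12.1000 44.3000 78.2000] k=[0 0 0 0 0 0 8 7 46 77]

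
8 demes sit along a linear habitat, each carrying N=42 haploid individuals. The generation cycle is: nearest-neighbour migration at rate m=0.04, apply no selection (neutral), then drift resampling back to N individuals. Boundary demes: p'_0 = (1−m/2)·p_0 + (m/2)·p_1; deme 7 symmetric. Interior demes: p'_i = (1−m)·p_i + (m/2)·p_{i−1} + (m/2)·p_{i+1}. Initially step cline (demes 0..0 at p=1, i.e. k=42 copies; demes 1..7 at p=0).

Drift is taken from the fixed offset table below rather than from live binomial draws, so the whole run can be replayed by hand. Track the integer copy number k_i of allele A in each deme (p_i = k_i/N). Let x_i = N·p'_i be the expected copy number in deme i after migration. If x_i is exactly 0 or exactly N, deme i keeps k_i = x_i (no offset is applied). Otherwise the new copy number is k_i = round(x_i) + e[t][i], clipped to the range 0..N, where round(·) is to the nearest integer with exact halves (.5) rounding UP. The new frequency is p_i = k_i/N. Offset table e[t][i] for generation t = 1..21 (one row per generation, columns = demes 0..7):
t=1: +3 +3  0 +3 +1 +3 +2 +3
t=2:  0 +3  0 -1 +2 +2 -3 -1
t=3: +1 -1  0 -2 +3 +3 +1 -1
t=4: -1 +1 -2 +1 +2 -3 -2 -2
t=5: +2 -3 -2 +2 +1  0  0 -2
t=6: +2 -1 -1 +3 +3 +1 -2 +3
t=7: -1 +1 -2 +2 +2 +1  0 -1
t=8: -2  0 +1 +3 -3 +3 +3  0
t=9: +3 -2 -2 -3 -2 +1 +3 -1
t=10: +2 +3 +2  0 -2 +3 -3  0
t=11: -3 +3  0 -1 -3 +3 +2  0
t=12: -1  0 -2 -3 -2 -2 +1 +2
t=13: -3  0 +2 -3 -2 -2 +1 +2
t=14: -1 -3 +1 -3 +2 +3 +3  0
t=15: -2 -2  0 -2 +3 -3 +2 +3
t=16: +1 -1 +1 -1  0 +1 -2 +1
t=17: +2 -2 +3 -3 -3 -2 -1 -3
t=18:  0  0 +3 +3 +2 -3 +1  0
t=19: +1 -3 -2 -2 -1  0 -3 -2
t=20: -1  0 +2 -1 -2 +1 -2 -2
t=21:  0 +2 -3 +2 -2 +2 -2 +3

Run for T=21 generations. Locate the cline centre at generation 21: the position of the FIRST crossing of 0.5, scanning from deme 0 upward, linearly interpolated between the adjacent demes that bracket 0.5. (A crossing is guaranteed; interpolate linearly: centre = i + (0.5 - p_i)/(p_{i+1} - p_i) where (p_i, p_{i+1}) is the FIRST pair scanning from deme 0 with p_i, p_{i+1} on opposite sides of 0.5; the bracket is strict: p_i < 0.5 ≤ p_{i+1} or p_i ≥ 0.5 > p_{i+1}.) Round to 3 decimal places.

0.381

t=0: k=[42 0 0 0 0 0 0 0]
t=1: x=[41.1600 0.8400 0.0000 0.0000 0.0000 0.0000 0.0000 0.0000] k=[42 4 0 0 0 0 0 0]
t=2: x=[41.2400 4.6800 0.0800 0.0000 0.0000 0.0000 0.0000 0.0000] k=[41 8 0 0 0 0 0 0]
t=3: x=[40.3400 8.5000 0.1600 0.0000 0.0000 0.0000 0.0000 0.0000] k=[41 8 0 0 0 0 0 0]
t=4: x=[40.3400 8.5000 0.1600 0.0000 0.0000 0.0000 0.0000 0.0000] k=[39 10 0 0 0 0 0 0]
t=5: x=[38.4200 10.3800 0.2000 0.0000 0.0000 0.0000 0.0000 0.0000] k=[40 7 0 0 0 0 0 0]
t=6: x=[39.3400 7.5200 0.1400 0.0000 0.0000 0.0000 0.0000 0.0000] k=[41 7 0 0 0 0 0 0]
t=7: x=[40.3200 7.5400 0.1400 0.0000 0.0000 0.0000 0.0000 0.0000] k=[39 9 0 0 0 0 0 0]
t=8: x=[38.4000 9.4200 0.1800 0.0000 0.0000 0.0000 0.0000 0.0000] k=[36 9 1 0 0 0 0 0]
t=9: x=[35.4600 9.3800 1.1400 0.0200 0.0000 0.0000 0.0000 0.0000] k=[38 7 0 0 0 0 0 0]
t=10: x=[37.3800 7.4800 0.1400 0.0000 0.0000 0.0000 0.0000 0.0000] k=[39 10 2 0 0 0 0 0]
t=11: x=[38.4200 10.4200 2.1200 0.0400 0.0000 0.0000 0.0000 0.0000] k=[35 13 2 0 0 0 0 0]
t=12: x=[34.5600 13.2200 2.1800 0.0400 0.0000 0.0000 0.0000 0.0000] k=[34 13 0 0 0 0 0 0]
t=13: x=[33.5800 13.1600 0.2600 0.0000 0.0000 0.0000 0.0000 0.0000] k=[31 13 2 0 0 0 0 0]
t=14: x=[30.6400 13.1400 2.1800 0.0400 0.0000 0.0000 0.0000 0.0000] k=[30 10 3 0 0 0 0 0]
t=15: x=[29.6000 10.2600 3.0800 0.0600 0.0000 0.0000 0.0000 0.0000] k=[28 8 3 0 0 0 0 0]
t=16: x=[27.6000 8.3000 3.0400 0.0600 0.0000 0.0000 0.0000 0.0000] k=[29 7 4 0 0 0 0 0]
t=17: x=[28.5600 7.3800 3.9800 0.0800 0.0000 0.0000 0.0000 0.0000] k=[31 5 7 0 0 0 0 0]
t=18: x=[30.4800 5.5600 6.8200 0.1400 0.0000 0.0000 0.0000 0.0000] k=[30 6 10 3 0 0 0 0]
t=19: x=[29.5200 6.5600 9.7800 3.0800 0.0600 0.0000 0.0000 0.0000] k=[31 4 8 1 0 0 0 0]
t=20: x=[30.4600 4.6200 7.7800 1.1200 0.0200 0.0000 0.0000 0.0000] k=[29 5 10 0 0 0 0 0]
t=21: x=[28.5200 5.5800 9.7000 0.2000 0.0000 0.0000 0.0000 0.0000] k=[29 8 7 2 0 0 0 0]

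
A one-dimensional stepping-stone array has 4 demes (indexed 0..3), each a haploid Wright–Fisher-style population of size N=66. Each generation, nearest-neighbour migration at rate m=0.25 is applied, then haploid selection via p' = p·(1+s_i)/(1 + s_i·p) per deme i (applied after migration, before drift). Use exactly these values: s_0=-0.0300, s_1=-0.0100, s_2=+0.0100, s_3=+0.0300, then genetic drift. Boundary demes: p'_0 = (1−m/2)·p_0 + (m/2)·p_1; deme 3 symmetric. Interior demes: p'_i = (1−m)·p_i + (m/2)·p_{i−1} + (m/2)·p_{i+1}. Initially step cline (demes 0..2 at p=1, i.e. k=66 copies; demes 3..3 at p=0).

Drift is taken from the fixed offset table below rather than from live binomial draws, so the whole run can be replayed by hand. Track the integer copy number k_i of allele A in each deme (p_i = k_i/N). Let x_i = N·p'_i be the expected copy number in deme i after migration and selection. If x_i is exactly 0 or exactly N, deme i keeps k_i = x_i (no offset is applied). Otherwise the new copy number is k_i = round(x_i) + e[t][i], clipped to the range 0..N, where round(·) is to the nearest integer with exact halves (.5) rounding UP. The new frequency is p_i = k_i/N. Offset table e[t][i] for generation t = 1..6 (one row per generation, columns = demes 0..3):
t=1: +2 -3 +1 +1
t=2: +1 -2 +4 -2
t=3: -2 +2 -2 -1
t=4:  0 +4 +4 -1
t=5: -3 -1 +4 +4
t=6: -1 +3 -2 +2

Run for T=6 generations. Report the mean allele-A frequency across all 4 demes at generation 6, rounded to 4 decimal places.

0.8030

t=0: k=[66 66 66 0]
t=1: x=[66.0000 66.0000 57.8216 8.4658] k=[66 66 59 9]
t=2: x=[66.0000 65.1163 53.7247 15.5994] k=[66 63 58 14]
t=3: x=[65.6135 62.7188 53.2278 19.9085] k=[64 65 51 19]
t=4: x=[64.0687 63.0972 48.8765 23.4449] k=[64 66 53 22]
t=5: x=[64.1974 64.1066 50.8664 26.3414] k=[61 63 55 30]
t=6: x=[61.1140 61.7099 52.9793 33.6127] k=[60 65 51 36]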